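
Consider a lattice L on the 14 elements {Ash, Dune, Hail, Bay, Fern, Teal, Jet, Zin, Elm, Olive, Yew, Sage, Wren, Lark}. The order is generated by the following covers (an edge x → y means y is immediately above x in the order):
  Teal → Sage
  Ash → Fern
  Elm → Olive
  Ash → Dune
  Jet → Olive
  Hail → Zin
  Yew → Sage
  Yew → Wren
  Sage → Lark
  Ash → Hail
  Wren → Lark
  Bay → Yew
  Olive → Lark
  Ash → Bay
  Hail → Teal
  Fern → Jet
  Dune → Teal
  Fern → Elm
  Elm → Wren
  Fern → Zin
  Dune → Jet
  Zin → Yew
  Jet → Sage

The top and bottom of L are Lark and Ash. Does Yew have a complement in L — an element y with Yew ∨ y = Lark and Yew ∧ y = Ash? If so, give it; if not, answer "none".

none

For every candidate y, either Yew ∨ y ≠ Lark or Yew ∧ y ≠ Ash; no complement exists.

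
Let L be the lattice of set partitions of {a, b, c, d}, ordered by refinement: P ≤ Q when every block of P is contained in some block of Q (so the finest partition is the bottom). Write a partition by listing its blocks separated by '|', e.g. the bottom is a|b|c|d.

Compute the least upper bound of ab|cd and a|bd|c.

abcd

Common upper bounds of {ab|cd, a|bd|c}: abcd.
The least among these is abcd.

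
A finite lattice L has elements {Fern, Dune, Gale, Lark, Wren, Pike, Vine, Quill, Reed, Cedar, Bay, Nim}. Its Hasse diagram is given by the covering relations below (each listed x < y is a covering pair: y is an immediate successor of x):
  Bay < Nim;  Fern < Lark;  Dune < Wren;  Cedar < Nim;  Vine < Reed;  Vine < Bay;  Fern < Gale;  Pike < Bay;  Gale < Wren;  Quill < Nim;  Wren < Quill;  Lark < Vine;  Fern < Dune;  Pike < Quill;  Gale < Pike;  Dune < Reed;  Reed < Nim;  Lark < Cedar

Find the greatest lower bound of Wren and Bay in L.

Gale

Common lower bounds of {Wren, Bay}: Fern, Gale.
The greatest among these is Gale.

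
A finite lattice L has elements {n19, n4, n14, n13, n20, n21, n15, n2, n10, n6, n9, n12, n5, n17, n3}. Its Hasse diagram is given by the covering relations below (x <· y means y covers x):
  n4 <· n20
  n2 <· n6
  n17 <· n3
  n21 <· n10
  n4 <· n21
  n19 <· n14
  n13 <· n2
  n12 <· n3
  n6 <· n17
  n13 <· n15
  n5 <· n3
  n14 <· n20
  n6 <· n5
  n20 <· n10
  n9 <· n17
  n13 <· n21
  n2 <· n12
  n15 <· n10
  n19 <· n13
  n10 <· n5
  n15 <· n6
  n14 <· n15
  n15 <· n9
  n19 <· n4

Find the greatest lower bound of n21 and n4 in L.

Common lower bounds of {n21, n4}: n19, n4.
The greatest among these is n4.

n4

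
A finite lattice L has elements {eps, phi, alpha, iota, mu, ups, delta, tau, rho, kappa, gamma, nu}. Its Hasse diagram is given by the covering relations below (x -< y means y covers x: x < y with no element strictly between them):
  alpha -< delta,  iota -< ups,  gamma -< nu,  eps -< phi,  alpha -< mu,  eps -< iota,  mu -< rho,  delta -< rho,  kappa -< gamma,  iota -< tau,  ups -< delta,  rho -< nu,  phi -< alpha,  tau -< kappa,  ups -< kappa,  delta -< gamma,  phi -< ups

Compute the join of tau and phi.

kappa

Common upper bounds of {tau, phi}: gamma, kappa, nu.
The least among these is kappa.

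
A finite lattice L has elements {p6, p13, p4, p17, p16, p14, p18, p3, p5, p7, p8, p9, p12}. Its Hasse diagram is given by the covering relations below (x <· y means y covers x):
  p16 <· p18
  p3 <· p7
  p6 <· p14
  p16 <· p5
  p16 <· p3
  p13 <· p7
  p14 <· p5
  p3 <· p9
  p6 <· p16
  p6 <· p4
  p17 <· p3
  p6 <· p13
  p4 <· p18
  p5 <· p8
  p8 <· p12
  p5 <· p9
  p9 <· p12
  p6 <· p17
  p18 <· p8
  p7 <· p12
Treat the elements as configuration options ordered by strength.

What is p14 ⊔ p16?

Common upper bounds of {p14, p16}: p12, p5, p8, p9.
The least among these is p5.

p5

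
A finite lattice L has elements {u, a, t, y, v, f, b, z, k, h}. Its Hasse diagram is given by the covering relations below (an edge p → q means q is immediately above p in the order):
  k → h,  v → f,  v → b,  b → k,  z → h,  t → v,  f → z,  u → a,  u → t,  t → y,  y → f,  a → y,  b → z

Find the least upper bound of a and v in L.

Common upper bounds of {a, v}: f, h, z.
The least among these is f.

f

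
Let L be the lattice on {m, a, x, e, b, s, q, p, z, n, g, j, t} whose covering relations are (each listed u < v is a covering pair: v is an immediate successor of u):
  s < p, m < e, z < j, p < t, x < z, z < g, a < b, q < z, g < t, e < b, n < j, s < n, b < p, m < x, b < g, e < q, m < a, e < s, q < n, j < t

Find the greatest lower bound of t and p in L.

Common lower bounds of {t, p}: a, b, e, m, p, s.
The greatest among these is p.

p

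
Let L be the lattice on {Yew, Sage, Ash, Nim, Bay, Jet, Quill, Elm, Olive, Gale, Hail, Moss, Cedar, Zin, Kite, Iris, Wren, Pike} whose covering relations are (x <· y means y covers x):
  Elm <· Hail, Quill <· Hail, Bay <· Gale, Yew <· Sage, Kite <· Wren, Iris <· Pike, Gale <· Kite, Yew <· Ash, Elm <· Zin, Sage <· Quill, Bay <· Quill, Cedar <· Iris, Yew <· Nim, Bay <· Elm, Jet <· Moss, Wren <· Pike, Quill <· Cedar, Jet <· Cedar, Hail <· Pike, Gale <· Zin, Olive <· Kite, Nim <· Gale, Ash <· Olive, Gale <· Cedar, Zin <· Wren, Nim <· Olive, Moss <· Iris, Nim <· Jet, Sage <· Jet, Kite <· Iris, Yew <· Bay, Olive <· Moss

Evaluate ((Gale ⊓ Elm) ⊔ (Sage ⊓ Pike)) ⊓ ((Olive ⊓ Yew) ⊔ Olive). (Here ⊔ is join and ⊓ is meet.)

Yew

Gale ∧ Elm = Bay
Sage ∧ Pike = Sage
Bay ∨ Sage = Quill
Olive ∧ Yew = Yew
Yew ∨ Olive = Olive
Quill ∧ Olive = Yew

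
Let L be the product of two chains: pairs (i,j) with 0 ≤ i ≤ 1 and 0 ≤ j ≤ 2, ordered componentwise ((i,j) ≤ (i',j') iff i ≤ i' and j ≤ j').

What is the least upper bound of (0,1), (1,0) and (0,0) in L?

Common upper bounds of {(0,1), (1,0), (0,0)}: (1,1), (1,2).
The least among these is (1,1).

(1,1)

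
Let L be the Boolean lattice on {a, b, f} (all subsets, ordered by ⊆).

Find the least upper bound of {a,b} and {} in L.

Under ⊆, join is union: {a,b} ∪ {} = {a,b}.

{a,b}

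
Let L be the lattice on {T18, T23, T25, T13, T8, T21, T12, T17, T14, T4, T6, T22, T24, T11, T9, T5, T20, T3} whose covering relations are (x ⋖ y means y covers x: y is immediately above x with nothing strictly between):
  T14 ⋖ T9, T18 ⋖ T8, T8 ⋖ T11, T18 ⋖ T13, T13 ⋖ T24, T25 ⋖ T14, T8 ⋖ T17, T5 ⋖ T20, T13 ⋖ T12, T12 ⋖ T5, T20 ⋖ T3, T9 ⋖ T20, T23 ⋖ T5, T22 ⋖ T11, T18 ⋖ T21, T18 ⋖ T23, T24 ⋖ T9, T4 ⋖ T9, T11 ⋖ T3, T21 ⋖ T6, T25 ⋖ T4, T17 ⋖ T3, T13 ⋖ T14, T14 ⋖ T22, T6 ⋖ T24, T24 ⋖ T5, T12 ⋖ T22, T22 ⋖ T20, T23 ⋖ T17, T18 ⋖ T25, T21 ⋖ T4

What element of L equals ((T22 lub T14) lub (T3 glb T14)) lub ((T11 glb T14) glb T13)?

T22

T22 ∨ T14 = T22
T3 ∧ T14 = T14
T22 ∨ T14 = T22
T11 ∧ T14 = T14
T14 ∧ T13 = T13
T22 ∨ T13 = T22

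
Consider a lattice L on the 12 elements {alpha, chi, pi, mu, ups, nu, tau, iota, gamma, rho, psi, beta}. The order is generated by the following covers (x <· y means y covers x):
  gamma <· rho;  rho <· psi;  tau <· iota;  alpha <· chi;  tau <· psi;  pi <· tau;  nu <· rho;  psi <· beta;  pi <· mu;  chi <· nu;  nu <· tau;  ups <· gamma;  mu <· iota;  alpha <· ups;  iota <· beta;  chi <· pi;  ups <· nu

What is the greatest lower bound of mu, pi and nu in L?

Common lower bounds of {mu, pi, nu}: alpha, chi.
The greatest among these is chi.

chi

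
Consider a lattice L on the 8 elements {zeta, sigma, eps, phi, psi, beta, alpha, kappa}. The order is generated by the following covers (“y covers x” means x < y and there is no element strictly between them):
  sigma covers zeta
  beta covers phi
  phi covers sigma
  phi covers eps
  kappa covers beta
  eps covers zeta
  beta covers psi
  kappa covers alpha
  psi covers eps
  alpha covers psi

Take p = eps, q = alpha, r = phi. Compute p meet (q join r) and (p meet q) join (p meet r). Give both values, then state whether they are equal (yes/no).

eps; eps; yes

q join r = kappa, so p meet (q join r) = eps meet kappa = eps.
p meet q = eps and p meet r = eps, so (p meet q) join (p meet r) = eps join eps = eps.
Equal: yes.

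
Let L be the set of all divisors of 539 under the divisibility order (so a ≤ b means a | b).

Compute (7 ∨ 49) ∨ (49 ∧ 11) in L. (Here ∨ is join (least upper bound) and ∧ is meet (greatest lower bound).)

49

7 ∨ 49 = 49
49 ∧ 11 = 1
49 ∨ 1 = 49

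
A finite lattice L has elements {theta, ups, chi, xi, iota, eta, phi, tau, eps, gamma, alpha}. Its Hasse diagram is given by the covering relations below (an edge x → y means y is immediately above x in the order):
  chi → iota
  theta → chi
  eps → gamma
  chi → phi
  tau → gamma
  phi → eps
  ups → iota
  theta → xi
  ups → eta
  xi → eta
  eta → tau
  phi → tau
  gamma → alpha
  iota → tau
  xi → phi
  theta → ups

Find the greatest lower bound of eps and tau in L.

Common lower bounds of {eps, tau}: chi, phi, theta, xi.
The greatest among these is phi.

phi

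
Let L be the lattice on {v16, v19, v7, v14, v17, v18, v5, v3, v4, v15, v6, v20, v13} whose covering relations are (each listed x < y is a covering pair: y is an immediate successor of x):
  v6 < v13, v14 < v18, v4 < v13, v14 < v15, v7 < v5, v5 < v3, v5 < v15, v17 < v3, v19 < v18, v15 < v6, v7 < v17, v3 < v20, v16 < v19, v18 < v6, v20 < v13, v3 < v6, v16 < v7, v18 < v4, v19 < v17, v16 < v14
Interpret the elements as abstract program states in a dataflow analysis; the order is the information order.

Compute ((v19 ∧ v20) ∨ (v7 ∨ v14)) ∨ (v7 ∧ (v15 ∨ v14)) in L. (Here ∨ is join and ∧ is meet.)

v19 ∧ v20 = v19
v7 ∨ v14 = v15
v19 ∨ v15 = v6
v15 ∨ v14 = v15
v7 ∧ v15 = v7
v6 ∨ v7 = v6

v6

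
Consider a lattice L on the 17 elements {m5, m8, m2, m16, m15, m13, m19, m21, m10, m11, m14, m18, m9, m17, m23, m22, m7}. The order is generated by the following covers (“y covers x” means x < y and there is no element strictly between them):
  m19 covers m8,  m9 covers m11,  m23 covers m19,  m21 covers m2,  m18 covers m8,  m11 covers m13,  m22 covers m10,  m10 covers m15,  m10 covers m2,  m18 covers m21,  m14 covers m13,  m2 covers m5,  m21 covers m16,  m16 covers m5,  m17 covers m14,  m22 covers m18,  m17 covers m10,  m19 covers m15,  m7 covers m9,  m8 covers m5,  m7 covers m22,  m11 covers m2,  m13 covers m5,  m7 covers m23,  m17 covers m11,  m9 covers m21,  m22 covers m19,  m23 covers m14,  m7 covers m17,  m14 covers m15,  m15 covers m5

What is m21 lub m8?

Common upper bounds of {m21, m8}: m18, m22, m7.
The least among these is m18.

m18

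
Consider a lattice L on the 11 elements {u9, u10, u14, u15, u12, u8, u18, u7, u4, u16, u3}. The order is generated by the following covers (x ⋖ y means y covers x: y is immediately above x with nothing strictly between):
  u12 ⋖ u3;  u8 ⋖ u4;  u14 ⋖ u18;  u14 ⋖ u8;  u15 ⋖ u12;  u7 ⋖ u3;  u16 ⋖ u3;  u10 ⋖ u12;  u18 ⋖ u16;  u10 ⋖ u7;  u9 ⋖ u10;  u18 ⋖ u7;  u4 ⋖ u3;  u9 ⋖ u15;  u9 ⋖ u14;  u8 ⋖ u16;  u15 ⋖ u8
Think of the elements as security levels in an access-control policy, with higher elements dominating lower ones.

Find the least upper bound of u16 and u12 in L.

u3

Common upper bounds of {u16, u12}: u3.
The least among these is u3.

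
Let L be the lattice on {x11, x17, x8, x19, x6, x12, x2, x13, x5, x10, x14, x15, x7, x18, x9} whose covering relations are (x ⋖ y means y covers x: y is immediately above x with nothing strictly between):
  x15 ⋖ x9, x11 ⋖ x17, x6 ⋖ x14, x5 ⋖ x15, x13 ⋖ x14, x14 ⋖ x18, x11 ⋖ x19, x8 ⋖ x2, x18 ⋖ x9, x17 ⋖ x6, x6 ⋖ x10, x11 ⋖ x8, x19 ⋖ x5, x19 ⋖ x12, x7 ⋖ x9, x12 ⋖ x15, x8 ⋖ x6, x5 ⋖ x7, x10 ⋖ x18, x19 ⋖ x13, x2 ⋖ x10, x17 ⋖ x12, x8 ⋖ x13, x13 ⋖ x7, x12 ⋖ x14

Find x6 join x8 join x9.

x9

Common upper bounds of {x6, x8, x9}: x9.
The least among these is x9.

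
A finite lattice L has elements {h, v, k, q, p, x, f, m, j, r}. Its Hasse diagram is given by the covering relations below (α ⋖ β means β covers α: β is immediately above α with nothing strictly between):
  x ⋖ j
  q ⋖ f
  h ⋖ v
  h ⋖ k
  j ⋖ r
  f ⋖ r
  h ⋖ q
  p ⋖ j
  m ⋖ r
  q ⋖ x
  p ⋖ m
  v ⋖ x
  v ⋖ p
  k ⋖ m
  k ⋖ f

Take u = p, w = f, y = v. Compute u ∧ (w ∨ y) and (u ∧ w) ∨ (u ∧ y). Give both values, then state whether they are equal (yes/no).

w ∨ y = r, so u ∧ (w ∨ y) = p ∧ r = p.
u ∧ w = h and u ∧ y = v, so (u ∧ w) ∨ (u ∧ y) = h ∨ v = v.
Equal: no.

p; v; no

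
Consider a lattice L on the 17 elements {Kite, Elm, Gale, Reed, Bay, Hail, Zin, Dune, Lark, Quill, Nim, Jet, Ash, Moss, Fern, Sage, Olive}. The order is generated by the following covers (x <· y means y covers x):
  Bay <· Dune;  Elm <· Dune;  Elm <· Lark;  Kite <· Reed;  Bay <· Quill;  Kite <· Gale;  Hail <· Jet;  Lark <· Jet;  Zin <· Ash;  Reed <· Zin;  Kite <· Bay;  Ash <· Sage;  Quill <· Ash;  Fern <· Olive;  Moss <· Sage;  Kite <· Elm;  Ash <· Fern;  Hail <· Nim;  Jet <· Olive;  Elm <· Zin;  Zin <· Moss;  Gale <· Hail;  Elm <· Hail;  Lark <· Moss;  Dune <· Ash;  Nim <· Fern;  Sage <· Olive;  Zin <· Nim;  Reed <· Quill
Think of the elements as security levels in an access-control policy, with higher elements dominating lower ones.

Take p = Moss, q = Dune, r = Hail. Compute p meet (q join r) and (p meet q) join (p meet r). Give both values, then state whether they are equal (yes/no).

q join r = Fern, so p meet (q join r) = Moss meet Fern = Zin.
p meet q = Elm and p meet r = Elm, so (p meet q) join (p meet r) = Elm join Elm = Elm.
Equal: no.

Zin; Elm; no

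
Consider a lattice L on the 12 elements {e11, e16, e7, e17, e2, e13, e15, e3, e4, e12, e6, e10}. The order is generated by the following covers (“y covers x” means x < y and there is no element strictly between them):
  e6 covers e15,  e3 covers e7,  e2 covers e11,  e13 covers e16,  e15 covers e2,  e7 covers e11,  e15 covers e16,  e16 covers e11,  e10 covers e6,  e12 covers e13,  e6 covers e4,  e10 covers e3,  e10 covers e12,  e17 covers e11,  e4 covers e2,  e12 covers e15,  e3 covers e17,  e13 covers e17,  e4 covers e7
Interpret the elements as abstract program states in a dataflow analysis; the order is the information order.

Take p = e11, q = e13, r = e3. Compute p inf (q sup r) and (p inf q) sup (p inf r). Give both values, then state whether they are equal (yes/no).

q sup r = e10, so p inf (q sup r) = e11 inf e10 = e11.
p inf q = e11 and p inf r = e11, so (p inf q) sup (p inf r) = e11 sup e11 = e11.
Equal: yes.

e11; e11; yes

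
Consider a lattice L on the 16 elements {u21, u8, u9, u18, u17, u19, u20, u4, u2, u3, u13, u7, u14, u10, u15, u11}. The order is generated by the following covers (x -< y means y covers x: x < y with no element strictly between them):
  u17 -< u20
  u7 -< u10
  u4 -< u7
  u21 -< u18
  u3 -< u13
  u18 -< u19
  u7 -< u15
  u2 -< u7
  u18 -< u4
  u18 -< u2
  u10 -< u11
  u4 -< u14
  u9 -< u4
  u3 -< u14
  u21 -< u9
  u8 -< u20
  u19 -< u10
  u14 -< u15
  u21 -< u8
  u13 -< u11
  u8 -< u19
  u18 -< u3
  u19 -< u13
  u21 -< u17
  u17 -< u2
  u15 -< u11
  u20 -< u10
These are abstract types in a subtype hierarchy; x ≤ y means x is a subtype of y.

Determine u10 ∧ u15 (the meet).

Common lower bounds of {u10, u15}: u17, u18, u2, u21, u4, u7, u9.
The greatest among these is u7.

u7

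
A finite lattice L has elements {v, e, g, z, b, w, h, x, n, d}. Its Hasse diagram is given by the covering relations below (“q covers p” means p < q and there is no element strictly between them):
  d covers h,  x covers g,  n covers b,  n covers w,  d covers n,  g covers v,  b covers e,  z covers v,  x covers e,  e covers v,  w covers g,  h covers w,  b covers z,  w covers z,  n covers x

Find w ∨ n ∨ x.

n

Common upper bounds of {w, n, x}: d, n.
The least among these is n.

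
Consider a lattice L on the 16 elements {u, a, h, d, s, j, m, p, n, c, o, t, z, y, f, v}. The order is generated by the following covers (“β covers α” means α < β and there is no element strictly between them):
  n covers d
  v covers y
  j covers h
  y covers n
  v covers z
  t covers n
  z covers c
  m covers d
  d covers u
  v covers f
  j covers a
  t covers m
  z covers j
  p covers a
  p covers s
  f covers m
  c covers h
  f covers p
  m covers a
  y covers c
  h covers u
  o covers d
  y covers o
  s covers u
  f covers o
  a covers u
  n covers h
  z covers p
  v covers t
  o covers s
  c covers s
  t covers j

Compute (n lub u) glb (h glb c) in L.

n ∨ u = n
h ∧ c = h
n ∧ h = h

h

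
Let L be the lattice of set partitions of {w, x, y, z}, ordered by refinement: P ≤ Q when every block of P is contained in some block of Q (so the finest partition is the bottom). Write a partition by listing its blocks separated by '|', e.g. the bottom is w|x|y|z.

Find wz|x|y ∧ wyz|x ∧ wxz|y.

The meet (common refinement) of wz|x|y, wyz|x, wxz|y intersects blocks pairwise, giving wz|x|y.

wz|x|y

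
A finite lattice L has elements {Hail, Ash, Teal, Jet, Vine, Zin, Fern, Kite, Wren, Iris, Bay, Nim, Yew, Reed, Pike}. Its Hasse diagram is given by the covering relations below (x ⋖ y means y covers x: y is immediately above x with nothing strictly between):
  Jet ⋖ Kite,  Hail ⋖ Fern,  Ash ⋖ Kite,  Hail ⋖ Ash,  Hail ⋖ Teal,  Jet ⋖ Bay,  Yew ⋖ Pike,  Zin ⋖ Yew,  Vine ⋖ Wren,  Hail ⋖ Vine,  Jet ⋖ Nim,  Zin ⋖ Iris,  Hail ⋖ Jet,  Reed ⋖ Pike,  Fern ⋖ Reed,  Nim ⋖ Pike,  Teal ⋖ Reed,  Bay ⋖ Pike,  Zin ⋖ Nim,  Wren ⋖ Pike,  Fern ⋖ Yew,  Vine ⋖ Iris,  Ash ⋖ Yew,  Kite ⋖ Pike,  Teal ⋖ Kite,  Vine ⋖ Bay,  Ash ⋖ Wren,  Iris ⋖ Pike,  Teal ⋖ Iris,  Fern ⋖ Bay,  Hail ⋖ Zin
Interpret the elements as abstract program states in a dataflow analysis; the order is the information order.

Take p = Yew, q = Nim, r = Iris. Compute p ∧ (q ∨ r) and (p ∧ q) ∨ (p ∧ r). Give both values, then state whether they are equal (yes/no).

Yew; Zin; no

q ∨ r = Pike, so p ∧ (q ∨ r) = Yew ∧ Pike = Yew.
p ∧ q = Zin and p ∧ r = Zin, so (p ∧ q) ∨ (p ∧ r) = Zin ∨ Zin = Zin.
Equal: no.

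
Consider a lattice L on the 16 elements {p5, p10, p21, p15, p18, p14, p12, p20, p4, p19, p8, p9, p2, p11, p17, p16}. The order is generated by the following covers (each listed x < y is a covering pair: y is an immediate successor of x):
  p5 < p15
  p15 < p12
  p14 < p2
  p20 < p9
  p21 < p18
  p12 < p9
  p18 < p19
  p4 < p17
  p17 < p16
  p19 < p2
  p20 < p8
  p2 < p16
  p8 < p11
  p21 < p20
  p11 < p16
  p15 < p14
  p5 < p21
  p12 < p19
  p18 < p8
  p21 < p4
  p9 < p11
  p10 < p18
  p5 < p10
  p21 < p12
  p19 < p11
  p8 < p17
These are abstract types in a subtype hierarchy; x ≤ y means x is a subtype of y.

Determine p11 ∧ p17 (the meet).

p8

Common lower bounds of {p11, p17}: p10, p18, p20, p21, p5, p8.
The greatest among these is p8.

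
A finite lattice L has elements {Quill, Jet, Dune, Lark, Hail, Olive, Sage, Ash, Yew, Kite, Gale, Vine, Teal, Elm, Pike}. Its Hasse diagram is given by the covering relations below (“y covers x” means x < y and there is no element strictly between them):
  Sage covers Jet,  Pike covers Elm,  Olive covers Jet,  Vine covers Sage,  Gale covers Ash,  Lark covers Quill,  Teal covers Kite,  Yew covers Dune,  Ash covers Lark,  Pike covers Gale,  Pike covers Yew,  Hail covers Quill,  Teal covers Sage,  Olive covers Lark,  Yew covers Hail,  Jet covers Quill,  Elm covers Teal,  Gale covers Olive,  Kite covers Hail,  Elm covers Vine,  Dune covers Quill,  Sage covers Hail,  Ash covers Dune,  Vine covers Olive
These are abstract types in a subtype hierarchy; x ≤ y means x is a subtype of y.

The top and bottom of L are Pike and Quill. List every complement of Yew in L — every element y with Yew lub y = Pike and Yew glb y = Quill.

Need y with Yew ∨ y = Pike and Yew ∧ y = Quill.
Checking each element gives: Jet, Lark, Olive.

Jet, Lark, Olive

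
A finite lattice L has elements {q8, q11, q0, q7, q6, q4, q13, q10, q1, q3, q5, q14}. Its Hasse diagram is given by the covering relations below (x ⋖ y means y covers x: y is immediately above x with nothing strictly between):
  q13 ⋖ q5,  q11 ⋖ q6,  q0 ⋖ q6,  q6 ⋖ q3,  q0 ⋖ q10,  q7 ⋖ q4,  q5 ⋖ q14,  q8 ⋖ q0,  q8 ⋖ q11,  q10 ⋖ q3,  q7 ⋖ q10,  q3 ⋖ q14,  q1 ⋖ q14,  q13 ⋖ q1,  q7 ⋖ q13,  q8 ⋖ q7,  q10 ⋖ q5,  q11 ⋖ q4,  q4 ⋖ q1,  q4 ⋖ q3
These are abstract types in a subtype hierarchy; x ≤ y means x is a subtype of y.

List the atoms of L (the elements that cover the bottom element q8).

q0, q11, q7

The atoms are exactly the elements that cover q8: q0, q11, q7.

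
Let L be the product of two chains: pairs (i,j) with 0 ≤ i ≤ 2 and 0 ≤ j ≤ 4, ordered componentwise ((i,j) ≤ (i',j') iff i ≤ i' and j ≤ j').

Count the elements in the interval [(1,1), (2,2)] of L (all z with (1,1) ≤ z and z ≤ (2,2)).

4

The interval [(1,1), (2,2)] = {(1,1), (1,2), (2,1), (2,2)}, which has 4 elements.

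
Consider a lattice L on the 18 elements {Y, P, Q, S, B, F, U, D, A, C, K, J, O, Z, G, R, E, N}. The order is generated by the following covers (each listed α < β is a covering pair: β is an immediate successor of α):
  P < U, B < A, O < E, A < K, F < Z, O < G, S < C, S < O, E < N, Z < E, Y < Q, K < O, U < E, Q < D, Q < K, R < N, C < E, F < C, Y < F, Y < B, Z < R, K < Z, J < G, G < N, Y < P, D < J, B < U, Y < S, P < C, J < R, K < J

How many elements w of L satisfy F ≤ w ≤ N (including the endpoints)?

The interval [F, N] = {C, E, F, N, R, Z}, which has 6 elements.

6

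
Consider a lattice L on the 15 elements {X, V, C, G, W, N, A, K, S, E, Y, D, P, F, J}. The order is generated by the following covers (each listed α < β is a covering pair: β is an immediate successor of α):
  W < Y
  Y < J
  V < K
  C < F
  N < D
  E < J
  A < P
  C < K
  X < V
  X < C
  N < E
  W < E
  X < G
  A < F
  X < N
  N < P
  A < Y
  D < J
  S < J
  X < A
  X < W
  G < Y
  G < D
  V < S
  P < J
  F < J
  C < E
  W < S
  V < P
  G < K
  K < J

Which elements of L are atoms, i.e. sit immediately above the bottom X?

A, C, G, N, V, W

The atoms are exactly the elements that cover X: A, C, G, N, V, W.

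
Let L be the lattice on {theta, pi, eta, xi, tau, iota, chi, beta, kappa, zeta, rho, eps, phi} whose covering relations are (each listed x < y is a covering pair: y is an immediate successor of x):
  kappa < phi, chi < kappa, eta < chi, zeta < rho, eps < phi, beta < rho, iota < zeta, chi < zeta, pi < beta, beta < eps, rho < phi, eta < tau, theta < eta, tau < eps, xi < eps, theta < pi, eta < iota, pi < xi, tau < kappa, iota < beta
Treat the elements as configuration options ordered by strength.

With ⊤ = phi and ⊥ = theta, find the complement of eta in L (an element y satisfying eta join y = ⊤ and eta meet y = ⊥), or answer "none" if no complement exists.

For every candidate y, either eta ∨ y ≠ phi or eta ∧ y ≠ theta; no complement exists.

none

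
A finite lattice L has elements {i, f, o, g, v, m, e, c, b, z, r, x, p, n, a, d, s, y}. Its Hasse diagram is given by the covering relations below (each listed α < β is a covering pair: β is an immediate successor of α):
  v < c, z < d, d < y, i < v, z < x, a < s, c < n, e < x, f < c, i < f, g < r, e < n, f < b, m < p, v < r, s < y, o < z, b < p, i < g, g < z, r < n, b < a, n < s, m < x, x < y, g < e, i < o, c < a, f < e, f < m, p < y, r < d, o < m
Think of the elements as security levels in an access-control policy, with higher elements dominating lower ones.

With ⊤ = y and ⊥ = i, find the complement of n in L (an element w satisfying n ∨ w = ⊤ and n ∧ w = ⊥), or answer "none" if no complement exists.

o

Need w with n ∨ w = y and n ∧ w = i.
Checking each element gives: o.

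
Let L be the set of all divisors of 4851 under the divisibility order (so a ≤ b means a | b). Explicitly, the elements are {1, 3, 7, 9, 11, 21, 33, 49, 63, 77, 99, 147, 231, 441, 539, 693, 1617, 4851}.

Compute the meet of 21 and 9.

3

In the divisibility order, the meet is the greatest common divisor: gcd(21, 9) = 3.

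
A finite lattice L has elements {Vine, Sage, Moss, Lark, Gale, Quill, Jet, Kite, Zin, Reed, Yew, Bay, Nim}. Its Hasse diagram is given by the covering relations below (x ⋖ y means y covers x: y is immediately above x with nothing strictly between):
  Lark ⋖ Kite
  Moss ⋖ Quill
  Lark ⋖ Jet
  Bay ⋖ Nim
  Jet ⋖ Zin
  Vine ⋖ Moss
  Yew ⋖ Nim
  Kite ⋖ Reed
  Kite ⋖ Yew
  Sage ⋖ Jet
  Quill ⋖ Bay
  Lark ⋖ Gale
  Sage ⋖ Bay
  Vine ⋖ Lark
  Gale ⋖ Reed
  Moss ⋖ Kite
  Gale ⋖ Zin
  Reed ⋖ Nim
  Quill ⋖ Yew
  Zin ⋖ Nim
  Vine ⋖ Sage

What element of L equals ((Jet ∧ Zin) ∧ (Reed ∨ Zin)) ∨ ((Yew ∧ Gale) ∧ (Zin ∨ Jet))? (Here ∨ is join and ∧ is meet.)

Jet

Jet ∧ Zin = Jet
Reed ∨ Zin = Nim
Jet ∧ Nim = Jet
Yew ∧ Gale = Lark
Zin ∨ Jet = Zin
Lark ∧ Zin = Lark
Jet ∨ Lark = Jet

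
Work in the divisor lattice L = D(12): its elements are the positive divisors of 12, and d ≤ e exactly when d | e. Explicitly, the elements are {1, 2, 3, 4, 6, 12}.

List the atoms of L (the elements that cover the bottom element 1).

2, 3

The atoms are exactly the elements that cover 1: 2, 3.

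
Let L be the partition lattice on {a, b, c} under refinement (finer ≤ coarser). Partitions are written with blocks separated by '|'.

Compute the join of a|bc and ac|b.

Common upper bounds of {a|bc, ac|b}: abc.
The least among these is abc.

abc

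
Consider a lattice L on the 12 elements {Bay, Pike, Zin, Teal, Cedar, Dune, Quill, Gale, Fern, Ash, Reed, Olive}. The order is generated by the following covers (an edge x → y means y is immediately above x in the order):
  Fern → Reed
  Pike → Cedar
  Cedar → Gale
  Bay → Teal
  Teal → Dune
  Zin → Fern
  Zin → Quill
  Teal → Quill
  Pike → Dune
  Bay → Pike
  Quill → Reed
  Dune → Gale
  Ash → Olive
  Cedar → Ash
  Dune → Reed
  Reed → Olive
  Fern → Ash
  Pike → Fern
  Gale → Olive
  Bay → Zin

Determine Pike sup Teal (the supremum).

Dune

Common upper bounds of {Pike, Teal}: Dune, Gale, Olive, Reed.
The least among these is Dune.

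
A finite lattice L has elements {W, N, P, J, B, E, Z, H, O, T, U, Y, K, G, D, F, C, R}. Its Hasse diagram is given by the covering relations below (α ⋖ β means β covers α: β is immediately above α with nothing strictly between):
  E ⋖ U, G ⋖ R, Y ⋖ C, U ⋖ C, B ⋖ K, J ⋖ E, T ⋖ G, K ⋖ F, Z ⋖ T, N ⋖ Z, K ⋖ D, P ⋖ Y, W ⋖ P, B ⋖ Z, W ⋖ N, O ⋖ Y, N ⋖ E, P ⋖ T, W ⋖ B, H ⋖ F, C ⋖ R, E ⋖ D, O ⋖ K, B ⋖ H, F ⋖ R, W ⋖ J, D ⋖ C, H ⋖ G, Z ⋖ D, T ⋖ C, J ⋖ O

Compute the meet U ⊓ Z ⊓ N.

Common lower bounds of {U, Z, N}: N, W.
The greatest among these is N.

N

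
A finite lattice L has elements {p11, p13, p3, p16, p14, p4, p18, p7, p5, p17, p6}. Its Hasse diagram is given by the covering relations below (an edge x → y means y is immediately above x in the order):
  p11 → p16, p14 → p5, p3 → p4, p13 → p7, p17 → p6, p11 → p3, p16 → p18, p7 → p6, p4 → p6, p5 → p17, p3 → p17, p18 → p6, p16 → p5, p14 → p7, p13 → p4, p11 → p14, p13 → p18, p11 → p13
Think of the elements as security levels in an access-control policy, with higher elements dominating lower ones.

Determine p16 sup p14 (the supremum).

Common upper bounds of {p16, p14}: p17, p5, p6.
The least among these is p5.

p5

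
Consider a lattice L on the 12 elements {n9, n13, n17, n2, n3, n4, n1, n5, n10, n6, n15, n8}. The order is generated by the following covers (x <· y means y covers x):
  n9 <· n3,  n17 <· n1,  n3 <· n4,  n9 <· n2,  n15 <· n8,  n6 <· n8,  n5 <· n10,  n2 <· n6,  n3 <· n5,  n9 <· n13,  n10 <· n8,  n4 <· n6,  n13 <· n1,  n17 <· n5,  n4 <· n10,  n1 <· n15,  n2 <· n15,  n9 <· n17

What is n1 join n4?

n8

Common upper bounds of {n1, n4}: n8.
The least among these is n8.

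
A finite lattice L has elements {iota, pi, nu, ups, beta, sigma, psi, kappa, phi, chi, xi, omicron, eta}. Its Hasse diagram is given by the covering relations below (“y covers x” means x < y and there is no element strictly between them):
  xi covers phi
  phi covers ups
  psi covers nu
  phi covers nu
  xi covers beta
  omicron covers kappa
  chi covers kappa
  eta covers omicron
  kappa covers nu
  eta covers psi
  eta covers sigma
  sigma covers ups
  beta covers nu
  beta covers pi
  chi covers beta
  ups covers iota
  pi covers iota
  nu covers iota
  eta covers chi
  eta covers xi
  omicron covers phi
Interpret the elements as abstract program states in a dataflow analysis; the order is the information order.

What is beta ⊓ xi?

beta

Common lower bounds of {beta, xi}: beta, iota, nu, pi.
The greatest among these is beta.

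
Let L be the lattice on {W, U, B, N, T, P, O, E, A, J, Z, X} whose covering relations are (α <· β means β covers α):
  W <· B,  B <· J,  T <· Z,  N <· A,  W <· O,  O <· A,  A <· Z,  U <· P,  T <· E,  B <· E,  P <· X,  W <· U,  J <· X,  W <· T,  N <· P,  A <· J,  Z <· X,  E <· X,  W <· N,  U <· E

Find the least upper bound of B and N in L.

J

Common upper bounds of {B, N}: J, X.
The least among these is J.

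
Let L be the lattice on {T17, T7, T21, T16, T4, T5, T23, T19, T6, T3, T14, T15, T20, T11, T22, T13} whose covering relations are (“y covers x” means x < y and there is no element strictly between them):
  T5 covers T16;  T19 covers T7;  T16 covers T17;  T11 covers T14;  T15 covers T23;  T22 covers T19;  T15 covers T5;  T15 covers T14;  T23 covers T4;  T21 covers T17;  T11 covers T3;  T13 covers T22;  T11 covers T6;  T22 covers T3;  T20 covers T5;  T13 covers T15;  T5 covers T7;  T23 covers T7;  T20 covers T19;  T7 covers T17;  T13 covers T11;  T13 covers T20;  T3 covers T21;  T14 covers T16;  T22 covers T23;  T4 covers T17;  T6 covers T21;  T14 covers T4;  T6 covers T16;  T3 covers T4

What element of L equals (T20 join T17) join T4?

T13

T20 ∨ T17 = T20
T20 ∨ T4 = T13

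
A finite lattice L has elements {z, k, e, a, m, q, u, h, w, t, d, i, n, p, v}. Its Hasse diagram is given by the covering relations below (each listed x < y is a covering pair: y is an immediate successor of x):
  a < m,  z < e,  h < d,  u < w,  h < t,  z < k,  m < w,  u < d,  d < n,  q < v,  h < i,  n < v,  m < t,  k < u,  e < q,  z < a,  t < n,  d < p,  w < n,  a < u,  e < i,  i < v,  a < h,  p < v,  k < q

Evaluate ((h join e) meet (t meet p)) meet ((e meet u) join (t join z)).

h

h ∨ e = i
t ∧ p = h
i ∧ h = h
e ∧ u = z
t ∨ z = t
z ∨ t = t
h ∧ t = h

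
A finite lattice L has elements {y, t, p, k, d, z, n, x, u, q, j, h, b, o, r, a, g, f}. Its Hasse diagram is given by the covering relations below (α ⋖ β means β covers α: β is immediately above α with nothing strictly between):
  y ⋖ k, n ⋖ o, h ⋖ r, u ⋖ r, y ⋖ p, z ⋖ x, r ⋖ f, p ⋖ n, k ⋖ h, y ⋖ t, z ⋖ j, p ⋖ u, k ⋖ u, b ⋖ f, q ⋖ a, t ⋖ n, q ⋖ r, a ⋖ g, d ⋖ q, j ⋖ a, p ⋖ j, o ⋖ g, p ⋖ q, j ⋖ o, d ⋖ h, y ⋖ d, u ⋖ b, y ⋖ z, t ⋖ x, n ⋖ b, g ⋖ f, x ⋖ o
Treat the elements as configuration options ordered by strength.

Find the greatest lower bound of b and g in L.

n

Common lower bounds of {b, g}: n, p, t, y.
The greatest among these is n.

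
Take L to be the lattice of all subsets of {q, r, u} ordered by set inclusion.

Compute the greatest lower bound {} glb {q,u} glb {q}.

Under ⊆, meet is intersection: {} ∩ {q,u} ∩ {q} = {}.

{}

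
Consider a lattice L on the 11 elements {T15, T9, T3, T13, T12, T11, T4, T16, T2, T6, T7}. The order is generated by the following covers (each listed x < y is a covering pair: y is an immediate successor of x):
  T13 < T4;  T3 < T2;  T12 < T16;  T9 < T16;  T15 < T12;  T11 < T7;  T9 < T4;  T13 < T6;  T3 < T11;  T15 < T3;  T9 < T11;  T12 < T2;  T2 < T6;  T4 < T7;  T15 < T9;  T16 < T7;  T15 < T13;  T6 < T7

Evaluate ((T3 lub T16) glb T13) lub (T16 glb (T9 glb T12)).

T3 ∨ T16 = T7
T7 ∧ T13 = T13
T9 ∧ T12 = T15
T16 ∧ T15 = T15
T13 ∨ T15 = T13

T13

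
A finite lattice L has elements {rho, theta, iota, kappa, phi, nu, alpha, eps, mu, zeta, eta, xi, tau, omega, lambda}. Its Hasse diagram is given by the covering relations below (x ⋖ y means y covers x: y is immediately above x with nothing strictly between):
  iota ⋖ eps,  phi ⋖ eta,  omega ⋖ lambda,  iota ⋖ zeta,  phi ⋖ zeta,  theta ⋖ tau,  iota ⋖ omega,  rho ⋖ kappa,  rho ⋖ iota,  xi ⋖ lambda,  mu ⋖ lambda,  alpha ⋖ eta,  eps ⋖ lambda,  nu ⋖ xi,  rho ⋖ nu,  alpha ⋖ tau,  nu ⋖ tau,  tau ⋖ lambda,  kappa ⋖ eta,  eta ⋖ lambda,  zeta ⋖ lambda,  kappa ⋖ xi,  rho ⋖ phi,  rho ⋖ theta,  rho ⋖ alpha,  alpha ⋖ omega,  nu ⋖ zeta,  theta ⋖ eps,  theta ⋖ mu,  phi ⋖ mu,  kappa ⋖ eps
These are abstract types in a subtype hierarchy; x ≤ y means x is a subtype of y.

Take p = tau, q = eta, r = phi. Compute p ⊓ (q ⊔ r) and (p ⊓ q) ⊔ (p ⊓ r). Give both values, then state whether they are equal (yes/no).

q ⊔ r = eta, so p ⊓ (q ⊔ r) = tau ⊓ eta = alpha.
p ⊓ q = alpha and p ⊓ r = rho, so (p ⊓ q) ⊔ (p ⊓ r) = alpha ⊔ rho = alpha.
Equal: yes.

alpha; alpha; yes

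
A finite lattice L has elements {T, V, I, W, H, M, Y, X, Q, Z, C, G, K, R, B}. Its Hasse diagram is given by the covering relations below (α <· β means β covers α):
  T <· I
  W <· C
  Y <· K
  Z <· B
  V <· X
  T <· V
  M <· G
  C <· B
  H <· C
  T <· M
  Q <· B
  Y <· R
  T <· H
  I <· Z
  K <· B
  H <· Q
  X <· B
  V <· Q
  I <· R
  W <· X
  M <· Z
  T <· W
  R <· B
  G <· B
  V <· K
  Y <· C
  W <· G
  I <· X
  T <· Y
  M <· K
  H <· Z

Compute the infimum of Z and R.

I

Common lower bounds of {Z, R}: I, T.
The greatest among these is I.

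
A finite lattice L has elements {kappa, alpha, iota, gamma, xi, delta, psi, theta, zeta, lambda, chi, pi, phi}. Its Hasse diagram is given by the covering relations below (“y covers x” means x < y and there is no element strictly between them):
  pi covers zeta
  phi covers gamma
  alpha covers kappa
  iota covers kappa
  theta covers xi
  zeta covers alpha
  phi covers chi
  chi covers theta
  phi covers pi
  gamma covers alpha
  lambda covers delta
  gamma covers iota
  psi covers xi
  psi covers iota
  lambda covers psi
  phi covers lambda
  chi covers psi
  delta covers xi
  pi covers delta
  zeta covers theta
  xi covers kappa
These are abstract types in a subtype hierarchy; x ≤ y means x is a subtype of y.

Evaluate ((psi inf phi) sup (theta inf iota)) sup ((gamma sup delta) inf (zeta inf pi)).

phi

psi ∧ phi = psi
theta ∧ iota = kappa
psi ∨ kappa = psi
gamma ∨ delta = phi
zeta ∧ pi = zeta
phi ∧ zeta = zeta
psi ∨ zeta = phi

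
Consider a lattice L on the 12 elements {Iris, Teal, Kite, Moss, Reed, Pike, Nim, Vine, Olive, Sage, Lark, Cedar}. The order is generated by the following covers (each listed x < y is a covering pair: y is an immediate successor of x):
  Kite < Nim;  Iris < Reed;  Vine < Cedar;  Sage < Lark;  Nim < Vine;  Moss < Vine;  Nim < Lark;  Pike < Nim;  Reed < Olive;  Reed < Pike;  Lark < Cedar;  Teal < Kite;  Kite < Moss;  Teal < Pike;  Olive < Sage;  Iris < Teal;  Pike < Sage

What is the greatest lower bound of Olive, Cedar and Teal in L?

Iris

Common lower bounds of {Olive, Cedar, Teal}: Iris.
The greatest among these is Iris.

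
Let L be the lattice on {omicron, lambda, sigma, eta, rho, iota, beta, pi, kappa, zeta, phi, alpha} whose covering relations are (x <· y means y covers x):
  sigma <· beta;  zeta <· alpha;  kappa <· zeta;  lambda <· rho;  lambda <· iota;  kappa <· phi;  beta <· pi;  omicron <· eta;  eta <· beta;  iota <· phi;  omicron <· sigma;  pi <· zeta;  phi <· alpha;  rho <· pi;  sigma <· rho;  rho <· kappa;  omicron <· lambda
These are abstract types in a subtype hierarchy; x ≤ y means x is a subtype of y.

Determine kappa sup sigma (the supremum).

kappa

Common upper bounds of {kappa, sigma}: alpha, kappa, phi, zeta.
The least among these is kappa.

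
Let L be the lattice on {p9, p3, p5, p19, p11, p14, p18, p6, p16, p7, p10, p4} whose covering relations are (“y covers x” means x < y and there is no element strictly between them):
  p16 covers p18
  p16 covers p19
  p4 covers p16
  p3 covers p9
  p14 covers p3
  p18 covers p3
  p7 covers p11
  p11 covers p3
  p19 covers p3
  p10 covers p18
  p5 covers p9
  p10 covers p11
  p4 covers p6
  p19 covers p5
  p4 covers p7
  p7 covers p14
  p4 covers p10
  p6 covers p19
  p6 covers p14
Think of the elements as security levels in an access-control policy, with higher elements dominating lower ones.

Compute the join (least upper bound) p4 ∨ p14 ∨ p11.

p4

Common upper bounds of {p4, p14, p11}: p4.
The least among these is p4.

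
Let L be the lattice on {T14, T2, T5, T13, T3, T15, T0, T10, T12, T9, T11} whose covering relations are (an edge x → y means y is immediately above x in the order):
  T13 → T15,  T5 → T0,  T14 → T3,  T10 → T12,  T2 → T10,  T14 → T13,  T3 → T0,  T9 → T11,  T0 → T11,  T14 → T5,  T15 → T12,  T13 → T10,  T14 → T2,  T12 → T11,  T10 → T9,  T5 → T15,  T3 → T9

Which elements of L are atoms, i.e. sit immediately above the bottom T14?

T13, T2, T3, T5

The atoms are exactly the elements that cover T14: T13, T2, T3, T5.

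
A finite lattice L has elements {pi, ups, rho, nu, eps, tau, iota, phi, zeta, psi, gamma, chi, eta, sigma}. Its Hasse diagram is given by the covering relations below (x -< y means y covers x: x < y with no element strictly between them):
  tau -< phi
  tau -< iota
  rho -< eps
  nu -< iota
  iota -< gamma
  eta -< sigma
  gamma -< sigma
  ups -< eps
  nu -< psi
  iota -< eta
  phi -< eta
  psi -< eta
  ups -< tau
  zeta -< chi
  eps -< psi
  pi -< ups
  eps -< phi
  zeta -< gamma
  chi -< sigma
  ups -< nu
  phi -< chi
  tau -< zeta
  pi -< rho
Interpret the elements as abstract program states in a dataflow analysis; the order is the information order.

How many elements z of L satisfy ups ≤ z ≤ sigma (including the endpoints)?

The interval [ups, sigma] = {chi, eps, eta, gamma, iota, nu, phi, psi, sigma, tau, ups, zeta}, which has 12 elements.

12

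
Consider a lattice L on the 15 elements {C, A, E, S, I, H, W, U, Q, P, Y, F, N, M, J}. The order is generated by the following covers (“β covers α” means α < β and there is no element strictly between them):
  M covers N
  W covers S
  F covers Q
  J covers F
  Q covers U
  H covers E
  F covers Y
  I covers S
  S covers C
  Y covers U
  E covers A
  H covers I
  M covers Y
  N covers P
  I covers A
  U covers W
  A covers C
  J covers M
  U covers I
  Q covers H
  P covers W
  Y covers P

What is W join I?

U

Common upper bounds of {W, I}: F, J, M, Q, U, Y.
The least among these is U.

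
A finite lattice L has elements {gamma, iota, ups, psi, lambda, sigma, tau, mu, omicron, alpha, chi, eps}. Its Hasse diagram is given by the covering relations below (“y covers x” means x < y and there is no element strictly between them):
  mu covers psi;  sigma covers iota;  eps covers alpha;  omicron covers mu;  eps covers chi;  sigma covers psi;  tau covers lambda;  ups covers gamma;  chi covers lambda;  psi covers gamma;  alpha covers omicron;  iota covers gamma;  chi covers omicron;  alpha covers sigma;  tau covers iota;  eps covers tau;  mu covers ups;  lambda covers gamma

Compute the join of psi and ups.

Common upper bounds of {psi, ups}: alpha, chi, eps, mu, omicron.
The least among these is mu.

mu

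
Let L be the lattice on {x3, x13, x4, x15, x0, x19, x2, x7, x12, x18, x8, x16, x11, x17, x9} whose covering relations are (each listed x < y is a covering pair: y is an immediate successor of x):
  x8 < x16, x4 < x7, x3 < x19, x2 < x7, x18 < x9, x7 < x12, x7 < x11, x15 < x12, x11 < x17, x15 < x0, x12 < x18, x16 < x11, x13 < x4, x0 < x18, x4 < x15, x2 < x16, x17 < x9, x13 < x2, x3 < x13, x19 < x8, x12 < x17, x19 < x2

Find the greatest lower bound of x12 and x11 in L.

Common lower bounds of {x12, x11}: x13, x19, x2, x3, x4, x7.
The greatest among these is x7.

x7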